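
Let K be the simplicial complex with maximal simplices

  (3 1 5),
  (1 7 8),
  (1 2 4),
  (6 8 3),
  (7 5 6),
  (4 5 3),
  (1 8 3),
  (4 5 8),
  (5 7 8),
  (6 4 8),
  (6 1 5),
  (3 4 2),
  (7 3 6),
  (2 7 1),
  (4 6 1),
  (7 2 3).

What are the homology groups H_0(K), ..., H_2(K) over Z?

Order the vertices as 1 < 2 < 3 < 4 < 5 < 6 < 7 < 8. Listing each simplex with vertices in this order, K has dimension 2 with simplices:

  0-simplices (8): [1], [2], [3], [4], [5], [6], [7], [8]
  1-simplices (24): (24 of them)
  2-simplices (16): [1,2,4], [1,2,7], [1,3,5], [1,3,8], [1,4,6], [1,5,6], [1,7,8], [2,3,4], [2,3,7], [3,4,5], [3,6,7], [3,6,8], [4,5,8], [4,6,8], [5,6,7], [5,7,8]

giving chain groups C_0 ≅ Z^8, C_1 ≅ Z^24, C_2 ≅ Z^16.

Boundary ∂_1: C_1 → C_0 maps an edge to its endpoints' difference, ∂[p,q] = q − p. For instance
  ∂[3,8] = [8] − [3].
The 8×24 boundary matrix has rank 7 and Smith normal form diag(1,1,1,1,1,1,1).

The boundary map ∂_2: C_2 → C_1 acts by ∂[p,q,r] = [q,r] − [p,r] + [p,q]. For instance
  ∂[1,3,8] = [3,8] − [1,8] + [1,3],
  ∂[4,5,8] = [5,8] − [4,8] + [4,5].
The resulting 24×16 matrix has rank 15, and its Smith normal form has invariant factors (1,1,1,1,1,1,1,1,1,1,1,1,1,1,1).

Now H_k = ker ∂_k / im ∂_{k+1}, so:

  H_0: rank C_0 − rank ∂_1 = 8 − 7 = 1, and the invariant factors of ∂_1 are all 1, so H_0 = Z.
  H_1: rank ker ∂_1 − rank ∂_2 = (24 − 7) − 15 = 2, and the invariant factors of ∂_2 are all 1, so H_1 = Z^2.
  H_2: rank ker ∂_2 − rank ∂_3 = (16 − 15) − 0 = 1, and there is no ∂_3, so H_2 = Z.

H_0 = Z,  H_1 = Z^2,  H_2 = Z.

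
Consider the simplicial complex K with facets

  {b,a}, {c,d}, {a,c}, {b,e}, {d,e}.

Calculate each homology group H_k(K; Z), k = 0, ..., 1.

H_0 = Z,  H_1 = Z.

Order the vertices as a < b < c < d < e. Listing each simplex with vertices in this order, K has dimension 1 with simplices:

  0-simplices (5): a, b, c, d, e
  1-simplices (5): ab, ac, be, cd, de

giving chain groups C_0 ≅ Z^5, C_1 ≅ Z^5.

Boundary ∂_1: C_1 → C_0 sends each edge [p,q] (with p < q) to q − p.
As a 5×5 matrix over Z this has rank 4, with invariant factors (1,1,1,1).

From H_k ≅ ker(∂_k) / im(∂_{k+1}) we obtain:

  H_0: rank C_0 − rank ∂_1 = 5 − 4 = 1, and the invariant factors of ∂_1 are all 1, so H_0 = Z.
  H_1: rank ker ∂_1 − rank ∂_2 = (5 − 4) − 0 = 1, and there is no ∂_2, so H_1 = Z.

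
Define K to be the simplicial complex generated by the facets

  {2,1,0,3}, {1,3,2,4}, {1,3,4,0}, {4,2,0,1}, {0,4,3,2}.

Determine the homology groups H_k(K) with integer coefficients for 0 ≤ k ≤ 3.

H_0 = Z,  H_1 = 0,  H_2 = 0,  H_3 = Z.

We work with the vertex ordering 0 < 1 < 2 < 3 < 4. The simplices of K, each written with vertices in increasing order, are:

  0-simplices (5): [0], [1], [2], [3], [4]
  1-simplices (10): [0,1], [0,2], [0,3], [0,4], [1,2], [1,3], [1,4], [2,3], [2,4], [3,4]
  2-simplices (10): [0,1,2], [0,1,3], [0,1,4], [0,2,3], [0,2,4], [0,3,4], [1,2,3], [1,2,4], [1,3,4], [2,3,4]
  3-simplices (5): [0,1,2,3], [0,1,2,4], [0,1,3,4], [0,2,3,4], [1,2,3,4]

Hence C_0 ≅ Z^5, C_1 ≅ Z^10, C_2 ≅ Z^10, C_3 ≅ Z^5.

∂_1: C_1 → C_0 is given by ∂[p,q] = [q] − [p]. For instance
  ∂[0,3] = [3] − [0].
The 5×10 boundary matrix has rank 4 and Smith normal form diag(1,1,1,1).

∂_2: C_2 → C_1 acts by ∂[p,q,r] = [q,r] − [p,r] + [p,q]. For instance
  ∂[0,1,3] = [1,3] − [0,3] + [0,1],
  ∂[0,3,4] = [3,4] − [0,4] + [0,3].
This gives a 10×10 integer matrix of rank 6; reducing to Smith normal form yields diagonal entries (1,1,1,1,1,1).

∂_3: C_3 → C_2 sends each 3-simplex σ to the alternating sum Σ_i (−1)^i (σ with its i-th vertex removed). For instance
  ∂[0,1,2,3] = [1,2,3] − [0,2,3] + [0,1,3] − [0,1,2],
  ∂[0,2,3,4] = [2,3,4] − [0,3,4] + [0,2,4] − [0,2,3].
The 10×5 boundary matrix has rank 4 and Smith normal form diag(1,1,1,1).

Computing H_k = (kernel of ∂_k) / (image of ∂_{k+1}):

  H_0: rank C_0 − rank ∂_1 = 5 − 4 = 1, and the invariant factors of ∂_1 are all 1, so H_0 = Z.
  H_1: rank ker ∂_1 − rank ∂_2 = (10 − 4) − 6 = 0, and the invariant factors of ∂_2 are all 1, so H_1 = 0.
  H_2: rank ker ∂_2 − rank ∂_3 = (10 − 6) − 4 = 0, and the invariant factors of ∂_3 are all 1, so H_2 = 0.
  H_3: rank ker ∂_3 − rank ∂_4 = (5 − 4) − 0 = 1, and there is no ∂_4, so H_3 = Z.

As a check, the Euler characteristic is 5 − 10 + 10 − 5 = 0, which agrees with 1 − 0 + 0 − 1 = 0.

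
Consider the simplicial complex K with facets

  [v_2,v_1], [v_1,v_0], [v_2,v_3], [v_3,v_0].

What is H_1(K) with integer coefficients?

H_1 = Z.

We work with the vertex ordering v_0 < v_1 < v_2 < v_3. The simplices of K, each written with vertices in increasing order, are:

  0-simplices (4): [v_0], [v_1], [v_2], [v_3]
  1-simplices (4): [v_0,v_1], [v_0,v_3], [v_1,v_2], [v_2,v_3]

so the chain groups are C_0 ≅ Z^4, C_1 ≅ Z^4.

The boundary map ∂_1: C_1 → C_0 sends each edge [p,q] (with p < q) to q − p. For instance
  ∂[v_0,v_1] = [v_1] − [v_0].
This gives a 4×4 integer matrix of rank 3; reducing to Smith normal form yields diagonal entries (1,1,1).

Computing H_k = (kernel of ∂_k) / (image of ∂_{k+1}):

  H_1: rank ker ∂_1 − rank ∂_2 = (4 − 3) − 0 = 1, and there is no ∂_2, so H_1 ≅ Z.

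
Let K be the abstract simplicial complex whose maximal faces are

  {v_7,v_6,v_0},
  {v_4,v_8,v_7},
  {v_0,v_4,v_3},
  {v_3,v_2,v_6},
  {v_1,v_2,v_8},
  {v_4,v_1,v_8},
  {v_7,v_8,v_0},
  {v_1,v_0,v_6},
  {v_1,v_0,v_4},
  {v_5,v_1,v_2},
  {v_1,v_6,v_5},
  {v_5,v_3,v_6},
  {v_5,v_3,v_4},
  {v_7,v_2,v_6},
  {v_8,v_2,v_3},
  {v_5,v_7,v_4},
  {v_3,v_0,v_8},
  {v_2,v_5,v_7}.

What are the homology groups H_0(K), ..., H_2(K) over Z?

H_0 ≅ Z,  H_1 ≅ Z ⊕ Z/2,  H_2 = 0.

We work with the vertex ordering v_0 < v_1 < v_2 < v_3 < v_4 < v_5 < v_6 < v_7 < v_8. The simplices of K, each written with vertices in increasing order, are:

  0-simplices (9): [v_0], [v_1], [v_2], [v_3], [v_4], [v_5], [v_6], [v_7], [v_8]
  1-simplices (27): (27 of them)
  2-simplices (18): (18 of them)

Hence C_0 ≅ Z^9, C_1 ≅ Z^27, C_2 ≅ Z^18.

∂_1: C_1 → C_0 maps an edge to its endpoints' difference, ∂[p,q] = q − p. For instance
  ∂[v_0,v_8] = [v_8] − [v_0].
This gives a 9×27 integer matrix of rank 8; reducing to Smith normal form yields diagonal entries (1,1,1,1,1,1,1,1).

The boundary map ∂_2: C_2 → C_1 maps a triangle to the signed sum of its edges. For instance
  ∂[v_0,v_3,v_8] = [v_3,v_8] − [v_0,v_8] + [v_0,v_3],
  ∂[v_1,v_2,v_8] = [v_2,v_8] − [v_1,v_8] + [v_1,v_2].
The 27×18 boundary matrix has rank 18 and Smith normal form diag(1,1,1,1,1,1,1,1,1,1,1,1,1,1,1,1,1,2).

From H_k ≅ ker(∂_k) / im(∂_{k+1}) we obtain:

  H_0: rank C_0 − rank ∂_1 = 9 − 8 = 1, and the invariant factors of ∂_1 are all 1, so H_0 ≅ Z.
  H_1: rank ker ∂_1 − rank ∂_2 = (27 − 8) − 18 = 1, and ∂_2 has invariant factor 2 > 1, so H_1 ≅ Z ⊕ Z/2.
  H_2: rank ker ∂_2 − rank ∂_3 = (18 − 18) − 0 = 0, and there is no ∂_3, so H_2 ≅ 0.

(K is a triangulation of the Klein bottle.)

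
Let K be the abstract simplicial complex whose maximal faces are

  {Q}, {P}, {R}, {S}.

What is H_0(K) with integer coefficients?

Order the vertices as P < Q < R < S. Listing each simplex with vertices in this order, K has dimension 0 with simplices:

  0-simplices (4): P, Q, R, S

so the chain groups are C_0 ≅ Z^4.

From H_k ≅ ker(∂_k) / im(∂_{k+1}) we obtain:

  H_0: rank C_0 − rank ∂_1 = 4 − 0 = 4, and there is no ∂_1, so H_0 = Z^4.

(K is a triangulation of a set of 4 points.)

H_0 = Z^4.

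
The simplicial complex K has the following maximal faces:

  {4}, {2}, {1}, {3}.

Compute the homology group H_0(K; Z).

Order the vertices as 1 < 2 < 3 < 4. Listing each simplex with vertices in this order, K has dimension 0 with simplices:

  0-simplices (4): [1], [2], [3], [4]

so the chain groups are C_0 ≅ Z^4.

Computing H_k = (kernel of ∂_k) / (image of ∂_{k+1}):

  H_0: rank C_0 − rank ∂_1 = 4 − 0 = 4, and there is no ∂_1, so H_0 = Z^4.

(K is a triangulation of a set of 4 points.)

H_0 = Z^4.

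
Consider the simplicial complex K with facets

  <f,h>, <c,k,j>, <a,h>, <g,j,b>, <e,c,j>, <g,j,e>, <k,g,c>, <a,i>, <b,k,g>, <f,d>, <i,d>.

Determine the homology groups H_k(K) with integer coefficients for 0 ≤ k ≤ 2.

Order the vertices as a < b < c < d < e < f < g < h < i < j < k. Listing each simplex with vertices in this order, K has dimension 2 with simplices:

  0-simplices (11): a, b, c, d, e, f, g, h, i, j, k
  1-simplices (17): ah, ai, bg, bj, bk, ce, cg, cj, ck, df, di, eg, ej, fh, gj, gk, jk
  2-simplices (6): bgj, bgk, cej, cgk, cjk, egj

Hence C_0 ≅ Z^11, C_1 ≅ Z^17, C_2 ≅ Z^6.

The boundary map ∂_1: C_1 → C_0 is given by ∂[p,q] = [q] − [p]. For instance
  ∂ce = e − c.
This gives a 11×17 integer matrix of rank 9; reducing to Smith normal form yields diagonal entries (1,1,1,1,1,1,1,1,1).

∂_2: C_2 → C_1 acts by ∂[p,q,r] = [q,r] − [p,r] + [p,q]. For instance
  ∂egj = gj − ej + eg,
  ∂bgj = gj − bj + bg.
As a 17×6 matrix over Z this has rank 6, with invariant factors (1,1,1,1,1,1).

Reading off H_k = ker ∂_k / im ∂_{k+1}:

  H_0: rank C_0 − rank ∂_1 = 11 − 9 = 2, and the invariant factors of ∂_1 are all 1, so H_0 ≅ Z^2.
  H_1: rank ker ∂_1 − rank ∂_2 = (17 − 9) − 6 = 2, and the invariant factors of ∂_2 are all 1, so H_1 ≅ Z^2.
  H_2: rank ker ∂_2 − rank ∂_3 = (6 − 6) − 0 = 0, and there is no ∂_3, so H_2 ≅ 0.

As a check, the Euler characteristic is 11 − 17 + 6 = 0, which agrees with 2 − 2 + 0 = 0.

H_0 = Z^2,  H_1 = Z^2,  H_2 = 0.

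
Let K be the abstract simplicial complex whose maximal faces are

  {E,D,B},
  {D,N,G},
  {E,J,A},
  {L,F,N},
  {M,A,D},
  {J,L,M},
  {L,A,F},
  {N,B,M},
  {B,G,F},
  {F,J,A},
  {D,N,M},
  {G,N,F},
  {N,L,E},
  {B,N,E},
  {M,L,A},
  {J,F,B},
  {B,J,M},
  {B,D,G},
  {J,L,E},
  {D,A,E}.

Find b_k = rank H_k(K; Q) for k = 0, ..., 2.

Fix the vertex order A < B < D < E < F < G < J < L < M < N and write every simplex with vertices in increasing order. Then dim K = 2 and the simplices of K are:

  0-simplices (10): A, B, D, E, F, G, J, L, M, N
  1-simplices (30): AD, AE, AF, AJ, AL, AM, BD, BE, BF, BG, BJ, BM, BN, DE, DG, DM, DN, EJ, EL, EN, FG, FJ, FL, FN, GN, JL, JM, LM, LN, MN
  2-simplices (20): ADE, ADM, AEJ, AFJ, AFL, ALM, BDE, BDG, BEN, BFG, BFJ, BJM, BMN, DGN, DMN, EJL, ELN, FGN, FLN, JLM

giving chain groups C_0 ≅ Z^10, C_1 ≅ Z^30, C_2 ≅ Z^20.

Boundary ∂_1: C_1 → C_0 sends each edge [p,q] (with p < q) to q − p.
The 10×30 boundary matrix has rank 9 and Smith normal form diag(1,1,1,1,1,1,1,1,1).

∂_2: C_2 → C_1 sends each 2-simplex [p,q,r] to [q,r] − [p,r] + [p,q]. For instance
  ∂BDG = DG − BG + BD,
  ∂BJM = JM − BM + BJ.
The resulting 30×20 matrix has rank 20, and its Smith normal form has invariant factors (1,1,1,1,1,1,1,1,1,1,1,1,1,1,1,1,1,1,1,2).

Computing H_k = (kernel of ∂_k) / (image of ∂_{k+1}):

  H_0: rank C_0 − rank ∂_1 = 10 − 9 = 1, and the invariant factors of ∂_1 are all 1, so H_0 ≅ Z.
  H_1: rank ker ∂_1 − rank ∂_2 = (30 − 9) − 20 = 1, and ∂_2 has invariant factor 2 > 1, so H_1 ≅ Z ⊕ Z/2.
  H_2: rank ker ∂_2 − rank ∂_3 = (20 − 20) − 0 = 0, and there is no ∂_3, so H_2 ≅ 0.

Hence the Betti numbers are b_0 = 1, b_1 = 1, b_2 = 0.

b_0 = 1, b_1 = 1, b_2 = 0.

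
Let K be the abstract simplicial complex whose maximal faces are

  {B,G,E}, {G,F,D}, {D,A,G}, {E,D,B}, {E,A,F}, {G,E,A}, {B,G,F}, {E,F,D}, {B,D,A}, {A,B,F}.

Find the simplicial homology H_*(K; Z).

K has 6 vertices, 15 edges, 10 triangles.
rank ∂_0 = 0, rank ∂_1 = 5 ⇒ b_0 = 6 − 0 − 5 = 1; all invariant factors of ∂_1 are 1 so no torsion. So H_0 = Z.
rank ∂_1 = 5, rank ∂_2 = 10 ⇒ b_1 = 15 − 5 − 10 = 0; ∂_2 has invariant factor(s) [2] giving torsion. So H_1 = Z/2.
rank ∂_2 = 10, rank ∂_3 = 0 ⇒ b_2 = 10 − 10 − 0 = 0. So H_2 = 0.

H_0 = Z,  H_1 = Z/2,  H_2 = 0.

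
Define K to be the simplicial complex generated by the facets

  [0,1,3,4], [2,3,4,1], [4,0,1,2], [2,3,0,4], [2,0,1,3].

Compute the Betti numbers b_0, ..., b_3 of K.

Fix the vertex order 0 < 1 < 2 < 3 < 4 and write every simplex with vertices in increasing order. Then dim K = 3 and the simplices of K are:

  0-simplices (5): [0], [1], [2], [3], [4]
  1-simplices (10): [0,1], [0,2], [0,3], [0,4], [1,2], [1,3], [1,4], [2,3], [2,4], [3,4]
  2-simplices (10): [0,1,2], [0,1,3], [0,1,4], [0,2,3], [0,2,4], [0,3,4], [1,2,3], [1,2,4], [1,3,4], [2,3,4]
  3-simplices (5): [0,1,2,3], [0,1,2,4], [0,1,3,4], [0,2,3,4], [1,2,3,4]

so the chain groups are C_0 ≅ Z^5, C_1 ≅ Z^10, C_2 ≅ Z^10, C_3 ≅ Z^5.

Boundary ∂_1: C_1 → C_0 maps an edge to its endpoints' difference, ∂[p,q] = q − p. For instance
  ∂[0,2] = [2] − [0].
The 5×10 boundary matrix has rank 4 and Smith normal form diag(1,1,1,1).

∂_2: C_2 → C_1 maps a triangle to the signed sum of its edges. For instance
  ∂[0,2,4] = [2,4] − [0,4] + [0,2],
  ∂[1,2,3] = [2,3] − [1,3] + [1,2].
The resulting 10×10 matrix has rank 6, and its Smith normal form has invariant factors (1,1,1,1,1,1).

The boundary map ∂_3: C_3 → C_2 sends each 3-simplex σ to the alternating sum Σ_i (−1)^i (σ with its i-th vertex removed). For instance
  ∂[0,1,2,4] = [1,2,4] − [0,2,4] + [0,1,4] − [0,1,2],
  ∂[0,1,3,4] = [1,3,4] − [0,3,4] + [0,1,4] − [0,1,3].
This gives a 10×5 integer matrix of rank 4; reducing to Smith normal form yields diagonal entries (1,1,1,1).

Now H_k = ker ∂_k / im ∂_{k+1}, so:

  H_0: rank C_0 − rank ∂_1 = 5 − 4 = 1, and the invariant factors of ∂_1 are all 1, so H_0 ≅ Z.
  H_1: rank ker ∂_1 − rank ∂_2 = (10 − 4) − 6 = 0, and the invariant factors of ∂_2 are all 1, so H_1 ≅ 0.
  H_2: rank ker ∂_2 − rank ∂_3 = (10 − 6) − 4 = 0, and the invariant factors of ∂_3 are all 1, so H_2 ≅ 0.
  H_3: rank ker ∂_3 − rank ∂_4 = (5 − 4) − 0 = 1, and there is no ∂_4, so H_3 ≅ Z.

Hence the Betti numbers are b_0 = 1, b_1 = 0, b_2 = 0, b_3 = 1.

b_0 = 1, b_1 = 0, b_2 = 0, b_3 = 1.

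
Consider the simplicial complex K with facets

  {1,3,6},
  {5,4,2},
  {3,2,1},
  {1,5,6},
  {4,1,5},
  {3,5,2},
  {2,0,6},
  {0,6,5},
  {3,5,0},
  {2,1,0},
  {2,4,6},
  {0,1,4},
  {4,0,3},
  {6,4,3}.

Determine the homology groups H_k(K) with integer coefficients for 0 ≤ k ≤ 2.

K has 7 vertices, 21 edges, 14 triangles.
rank ∂_0 = 0, rank ∂_1 = 6 ⇒ b_0 = 7 − 0 − 6 = 1; all invariant factors of ∂_1 are 1 so no torsion. So H_0 ≅ Z.
rank ∂_1 = 6, rank ∂_2 = 13 ⇒ b_1 = 21 − 6 − 13 = 2; all invariant factors of ∂_2 are 1 so no torsion. So H_1 ≅ Z^2.
rank ∂_2 = 13, rank ∂_3 = 0 ⇒ b_2 = 14 − 13 − 0 = 1. So H_2 ≅ Z.

H_0 = Z,  H_1 = Z^2,  H_2 = Z.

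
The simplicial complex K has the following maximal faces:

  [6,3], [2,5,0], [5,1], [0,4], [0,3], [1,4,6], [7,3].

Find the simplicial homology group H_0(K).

H_0 ≅ Z.

K has 8 vertices, 11 edges, 2 triangles.
rank ∂_0 = 0, rank ∂_1 = 7 ⇒ b_0 = 8 − 0 − 7 = 1; all invariant factors of ∂_1 are 1 so no torsion. So H_0 = Z.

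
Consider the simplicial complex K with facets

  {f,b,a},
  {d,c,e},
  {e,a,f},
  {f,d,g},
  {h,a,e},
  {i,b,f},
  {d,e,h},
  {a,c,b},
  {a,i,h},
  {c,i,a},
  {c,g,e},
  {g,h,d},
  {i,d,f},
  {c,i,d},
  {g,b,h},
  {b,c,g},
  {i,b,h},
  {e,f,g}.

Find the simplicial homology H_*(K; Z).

H_0 ≅ Z,  H_1 ≅ Z ⊕ Z/2Z,  H_2 = 0.

We work with the vertex ordering a < b < c < d < e < f < g < h < i. The simplices of K, each written with vertices in increasing order, are:

  0-simplices (9): a, b, c, d, e, f, g, h, i
  1-simplices (27): ab, ac, ae, af, ah, ai, bc, bf, bg, bh, bi, cd, ce, cg, ci, de, df, dg, dh, di, ef, eg, eh, fg, fi, gh, hi
  2-simplices (18): abc, abf, aci, aef, aeh, ahi, bcg, bfi, bgh, bhi, cde, cdi, ceg, deh, dfg, dfi, dgh, efg

so the chain groups are C_0 ≅ Z^9, C_1 ≅ Z^27, C_2 ≅ Z^18.

Boundary ∂_1: C_1 → C_0 maps an edge to its endpoints' difference, ∂[p,q] = q − p. For instance
  ∂cd = d − c.
As a 9×27 matrix over Z this has rank 8, with invariant factors (1,1,1,1,1,1,1,1).

Boundary ∂_2: C_2 → C_1 acts by ∂[p,q,r] = [q,r] − [p,r] + [p,q]. For instance
  ∂aci = ci − ai + ac,
  ∂efg = fg − eg + ef.
As a 27×18 matrix over Z this has rank 18, with invariant factors (1,1,1,1,1,1,1,1,1,1,1,1,1,1,1,1,1,2).

From H_k ≅ ker(∂_k) / im(∂_{k+1}) we obtain:

  H_0: rank C_0 − rank ∂_1 = 9 − 8 = 1, and the invariant factors of ∂_1 are all 1, so H_0 ≅ Z.
  H_1: rank ker ∂_1 − rank ∂_2 = (27 − 8) − 18 = 1, and ∂_2 has invariant factor 2 > 1, so H_1 ≅ Z ⊕ Z/2Z.
  H_2: rank ker ∂_2 − rank ∂_3 = (18 − 18) − 0 = 0, and there is no ∂_3, so H_2 ≅ 0.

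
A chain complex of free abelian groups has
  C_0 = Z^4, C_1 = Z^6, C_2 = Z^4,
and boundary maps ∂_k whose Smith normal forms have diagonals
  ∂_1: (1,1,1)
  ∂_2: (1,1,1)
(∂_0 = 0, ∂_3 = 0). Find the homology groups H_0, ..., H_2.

H_0 = Z,  H_1 = 0,  H_2 = Z.

H_0: b_0 = 4 − 0 − 3 = 1; torsion from ∂_1 factors > 1: none. So H_0 = Z.
H_1: b_1 = 6 − 3 − 3 = 0; torsion from ∂_2 factors > 1: none. So H_1 = 0.
H_2: b_2 = 4 − 3 − 0 = 1; torsion from ∂_3 factors > 1: none. So H_2 = Z.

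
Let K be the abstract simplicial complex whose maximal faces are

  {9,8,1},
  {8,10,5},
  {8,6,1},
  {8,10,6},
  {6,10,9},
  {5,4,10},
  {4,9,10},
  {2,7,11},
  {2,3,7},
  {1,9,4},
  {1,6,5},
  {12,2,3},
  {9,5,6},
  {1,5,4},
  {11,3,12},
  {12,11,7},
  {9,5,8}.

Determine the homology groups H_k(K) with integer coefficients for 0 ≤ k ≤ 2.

K has 12 vertices, 28 edges, 17 triangles.
rank ∂_0 = 0, rank ∂_1 = 10 ⇒ b_0 = 12 − 0 − 10 = 2; all invariant factors of ∂_1 are 1 so no torsion. So H_0 = Z^2.
rank ∂_1 = 10, rank ∂_2 = 17 ⇒ b_1 = 28 − 10 − 17 = 1; ∂_2 has invariant factor(s) [2] giving torsion. So H_1 = Z ⊕ Z/2.
rank ∂_2 = 17, rank ∂_3 = 0 ⇒ b_2 = 17 − 17 − 0 = 0. So H_2 = 0.

H_0 ≅ Z^2,  H_1 ≅ Z ⊕ Z/2,  H_2 = 0.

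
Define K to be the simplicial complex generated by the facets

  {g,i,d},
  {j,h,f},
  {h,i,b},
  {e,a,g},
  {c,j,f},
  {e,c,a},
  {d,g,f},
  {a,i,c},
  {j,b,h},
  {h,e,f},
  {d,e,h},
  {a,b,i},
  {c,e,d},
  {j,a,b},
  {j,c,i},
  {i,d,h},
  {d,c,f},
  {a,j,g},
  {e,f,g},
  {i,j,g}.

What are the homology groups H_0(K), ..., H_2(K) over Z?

Order the vertices as a < b < c < d < e < f < g < h < i < j. Listing each simplex with vertices in this order, K has dimension 2 with simplices:

  0-simplices (10): a, b, c, d, e, f, g, h, i, j
  1-simplices (30): ab, ac, ae, ag, ai, aj, bh, bi, bj, cd, ce, cf, ci, cj, de, df, dg, dh, di, ef, eg, eh, fg, fh, fj, gi, gj, hi, hj, ij
  2-simplices (20): abi, abj, ace, aci, aeg, agj, bhi, bhj, cde, cdf, cfj, cij, deh, dfg, dgi, dhi, efg, efh, fhj, gij

giving chain groups C_0 ≅ Z^10, C_1 ≅ Z^30, C_2 ≅ Z^20.

∂_1: C_1 → C_0 sends each edge [p,q] (with p < q) to q − p. For instance
  ∂dh = h − d.
As a 10×30 matrix over Z this has rank 9, with invariant factors (1,1,1,1,1,1,1,1,1).

∂_2: C_2 → C_1 acts by ∂[p,q,r] = [q,r] − [p,r] + [p,q]. For instance
  ∂fhj = hj − fj + fh,
  ∂dgi = gi − di + dg.
The 30×20 boundary matrix has rank 20 and Smith normal form diag(1,1,1,1,1,1,1,1,1,1,1,1,1,1,1,1,1,1,1,2).

Computing H_k = (kernel of ∂_k) / (image of ∂_{k+1}):

  H_0: rank C_0 − rank ∂_1 = 10 − 9 = 1, and the invariant factors of ∂_1 are all 1, so H_0 ≅ Z.
  H_1: rank ker ∂_1 − rank ∂_2 = (30 − 9) − 20 = 1, and ∂_2 has invariant factor 2 > 1, so H_1 ≅ Z ⊕ Z_2.
  H_2: rank ker ∂_2 − rank ∂_3 = (20 − 20) − 0 = 0, and there is no ∂_3, so H_2 ≅ 0.

H_0 ≅ Z,  H_1 ≅ Z ⊕ Z_2,  H_2 = 0.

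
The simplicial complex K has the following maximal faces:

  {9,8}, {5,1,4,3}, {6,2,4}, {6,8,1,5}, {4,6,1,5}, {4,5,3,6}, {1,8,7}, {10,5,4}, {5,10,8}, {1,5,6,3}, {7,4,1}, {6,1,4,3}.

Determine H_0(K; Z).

H_0 ≅ Z.

Fix the vertex order 1 < 2 < 3 < 4 < 5 < 6 < 7 < 8 < 9 < 10 and write every simplex with vertices in increasing order. Then dim K = 3 and the simplices of K are:

  0-simplices (10): [1], [2], [3], [4], [5], [6], [7], [8], [9], [10]
  1-simplices (22): [1,3], [1,4], [1,5], [1,6], [1,7], [1,8], [2,4], [2,6], [3,4], [3,5], [3,6], [4,5], [4,6], [4,7], [4,10], [5,6], [5,8], [5,10], [6,8], [7,8], [8,9], [8,10]
  2-simplices (18): (18 of them)
  3-simplices (6): [1,3,4,5], [1,3,4,6], [1,3,5,6], [1,4,5,6], [1,5,6,8], [3,4,5,6]

so the chain groups are C_0 ≅ Z^10, C_1 ≅ Z^22, C_2 ≅ Z^18, C_3 ≅ Z^6.

The boundary map ∂_1: C_1 → C_0 is given by ∂[p,q] = [q] − [p].
The resulting 10×22 matrix has rank 9, and its Smith normal form has invariant factors (1,1,1,1,1,1,1,1,1).

The boundary map ∂_2: C_2 → C_1 sends each 2-simplex [p,q,r] to [q,r] − [p,r] + [p,q]. For instance
  ∂[1,4,7] = [4,7] − [1,7] + [1,4],
  ∂[1,7,8] = [7,8] − [1,8] + [1,7].
This gives a 22×18 integer matrix of rank 13; reducing to Smith normal form yields diagonal entries (1,1,1,1,1,1,1,1,1,1,1,1,1).

Boundary ∂_3: C_3 → C_2 sends each 3-simplex σ to the alternating sum Σ_i (−1)^i (σ with its i-th vertex removed). For instance
  ∂[1,3,5,6] = [3,5,6] − [1,5,6] + [1,3,6] − [1,3,5],
  ∂[1,5,6,8] = [5,6,8] − [1,6,8] + [1,5,8] − [1,5,6].
The resulting 18×6 matrix has rank 5, and its Smith normal form has invariant factors (1,1,1,1,1).

From H_k ≅ ker(∂_k) / im(∂_{k+1}) we obtain:

  H_0: rank C_0 − rank ∂_1 = 10 − 9 = 1, and the invariant factors of ∂_1 are all 1, so H_0 ≅ Z.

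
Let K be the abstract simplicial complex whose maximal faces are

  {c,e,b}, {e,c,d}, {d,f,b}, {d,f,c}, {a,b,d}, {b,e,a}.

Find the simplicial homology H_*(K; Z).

H_0 ≅ Z,  H_1 ≅ Z,  H_2 = 0.

We work with the vertex ordering a < b < c < d < e < f. The simplices of K, each written with vertices in increasing order, are:

  0-simplices (6): a, b, c, d, e, f
  1-simplices (12): ab, ad, ae, bc, bd, be, bf, cd, ce, cf, de, df
  2-simplices (6): abd, abe, bce, bdf, cde, cdf

so the chain groups are C_0 ≅ Z^6, C_1 ≅ Z^12, C_2 ≅ Z^6.

Boundary ∂_1: C_1 → C_0 sends each edge [p,q] (with p < q) to q − p. For instance
  ∂cf = f − c.
As a 6×12 matrix over Z this has rank 5, with invariant factors (1,1,1,1,1).

Boundary ∂_2: C_2 → C_1 maps a triangle to the signed sum of its edges. For instance
  ∂cdf = df − cf + cd,
  ∂abe = be − ae + ab.
This gives a 12×6 integer matrix of rank 6; reducing to Smith normal form yields diagonal entries (1,1,1,1,1,1).

From H_k ≅ ker(∂_k) / im(∂_{k+1}) we obtain:

  H_0: rank C_0 − rank ∂_1 = 6 − 5 = 1, and the invariant factors of ∂_1 are all 1, so H_0 = Z.
  H_1: rank ker ∂_1 − rank ∂_2 = (12 − 5) − 6 = 1, and the invariant factors of ∂_2 are all 1, so H_1 = Z.
  H_2: rank ker ∂_2 − rank ∂_3 = (6 − 6) − 0 = 0, and there is no ∂_3, so H_2 = 0.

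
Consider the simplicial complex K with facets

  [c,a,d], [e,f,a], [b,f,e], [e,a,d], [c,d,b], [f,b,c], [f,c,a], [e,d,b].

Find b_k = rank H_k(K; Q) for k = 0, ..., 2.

b_0 = 1, b_1 = 0, b_2 = 1.

Take the total order a < b < c < d < e < f on the vertex set. Then K (dimension 2) consists of the simplices:

  0-simplices (6): a, b, c, d, e, f
  1-simplices (12): ac, ad, ae, af, bc, bd, be, bf, cd, cf, de, ef
  2-simplices (8): acd, acf, ade, aef, bcd, bcf, bde, bef

giving chain groups C_0 ≅ Z^6, C_1 ≅ Z^12, C_2 ≅ Z^8.

Boundary ∂_1: C_1 → C_0 is given by ∂[p,q] = [q] − [p]. For instance
  ∂bd = d − b.
The 6×12 boundary matrix has rank 5 and Smith normal form diag(1,1,1,1,1).

∂_2: C_2 → C_1 sends each 2-simplex [p,q,r] to [q,r] − [p,r] + [p,q]. For instance
  ∂bde = de − be + bd,
  ∂bcf = cf − bf + bc.
This gives a 12×8 integer matrix of rank 7; reducing to Smith normal form yields diagonal entries (1,1,1,1,1,1,1).

Reading off H_k = ker ∂_k / im ∂_{k+1}:

  H_0: rank C_0 − rank ∂_1 = 6 − 5 = 1, and the invariant factors of ∂_1 are all 1, so H_0 ≅ Z.
  H_1: rank ker ∂_1 − rank ∂_2 = (12 − 5) − 7 = 0, and the invariant factors of ∂_2 are all 1, so H_1 ≅ 0.
  H_2: rank ker ∂_2 − rank ∂_3 = (8 − 7) − 0 = 1, and there is no ∂_3, so H_2 ≅ Z.

Hence the Betti numbers are b_0 = 1, b_1 = 0, b_2 = 1.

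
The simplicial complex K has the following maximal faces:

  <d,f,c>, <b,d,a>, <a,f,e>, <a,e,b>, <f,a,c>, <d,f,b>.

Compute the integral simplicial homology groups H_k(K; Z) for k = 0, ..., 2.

Take the total order a < b < c < d < e < f on the vertex set. Then K (dimension 2) consists of the simplices:

  0-simplices (6): a, b, c, d, e, f
  1-simplices (12): ab, ac, ad, ae, af, bd, be, bf, cd, cf, df, ef
  2-simplices (6): abd, abe, acf, aef, bdf, cdf

so the chain groups are C_0 ≅ Z^6, C_1 ≅ Z^12, C_2 ≅ Z^6.

Boundary ∂_1: C_1 → C_0 maps an edge to its endpoints' difference, ∂[p,q] = q − p.
The resulting 6×12 matrix has rank 5, and its Smith normal form has invariant factors (1,1,1,1,1).

∂_2: C_2 → C_1 sends each 2-simplex [p,q,r] to [q,r] − [p,r] + [p,q]. For instance
  ∂bdf = df − bf + bd,
  ∂abe = be − ae + ab.
The 12×6 boundary matrix has rank 6 and Smith normal form diag(1,1,1,1,1,1).

Reading off H_k = ker ∂_k / im ∂_{k+1}:

  H_0: rank C_0 − rank ∂_1 = 6 − 5 = 1, and the invariant factors of ∂_1 are all 1, so H_0 ≅ Z.
  H_1: rank ker ∂_1 − rank ∂_2 = (12 − 5) − 6 = 1, and the invariant factors of ∂_2 are all 1, so H_1 ≅ Z.
  H_2: rank ker ∂_2 − rank ∂_3 = (6 − 6) − 0 = 0, and there is no ∂_3, so H_2 ≅ 0.

As a check, the Euler characteristic is 6 − 12 + 6 = 0, which agrees with 1 − 1 + 0 = 0.

H_0 ≅ Z,  H_1 ≅ Z,  H_2 = 0.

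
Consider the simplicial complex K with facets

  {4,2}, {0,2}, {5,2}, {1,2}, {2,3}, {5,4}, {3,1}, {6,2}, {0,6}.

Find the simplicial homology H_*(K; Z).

H_0 ≅ Z,  H_1 ≅ Z^3.

Order the vertices as 0 < 1 < 2 < 3 < 4 < 5 < 6. Listing each simplex with vertices in this order, K has dimension 1 with simplices:

  0-simplices (7): [0], [1], [2], [3], [4], [5], [6]
  1-simplices (9): [0,2], [0,6], [1,2], [1,3], [2,3], [2,4], [2,5], [2,6], [4,5]

so the chain groups are C_0 ≅ Z^7, C_1 ≅ Z^9.

Boundary ∂_1: C_1 → C_0 is given by ∂[p,q] = [q] − [p]. For instance
  ∂[1,3] = [3] − [1].
The resulting 7×9 matrix has rank 6, and its Smith normal form has invariant factors (1,1,1,1,1,1).

Now H_k = ker ∂_k / im ∂_{k+1}, so:

  H_0: rank C_0 − rank ∂_1 = 7 − 6 = 1, and the invariant factors of ∂_1 are all 1, so H_0 = Z.
  H_1: rank ker ∂_1 − rank ∂_2 = (9 − 6) − 0 = 3, and there is no ∂_2, so H_1 = Z^3.

(K is a triangulation of a wedge of 3 circles.)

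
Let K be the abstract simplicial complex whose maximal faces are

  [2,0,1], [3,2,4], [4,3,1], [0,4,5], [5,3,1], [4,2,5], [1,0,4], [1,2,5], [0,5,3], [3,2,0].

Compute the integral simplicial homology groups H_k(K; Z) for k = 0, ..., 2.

H_0 ≅ Z,  H_1 ≅ Z/2Z,  H_2 = 0.

We work with the vertex ordering 0 < 1 < 2 < 3 < 4 < 5. The simplices of K, each written with vertices in increasing order, are:

  0-simplices (6): [0], [1], [2], [3], [4], [5]
  1-simplices (15): [0,1], [0,2], [0,3], [0,4], [0,5], [1,2], [1,3], [1,4], [1,5], [2,3], [2,4], [2,5], [3,4], [3,5], [4,5]
  2-simplices (10): [0,1,2], [0,1,4], [0,2,3], [0,3,5], [0,4,5], [1,2,5], [1,3,4], [1,3,5], [2,3,4], [2,4,5]

giving chain groups C_0 ≅ Z^6, C_1 ≅ Z^15, C_2 ≅ Z^10.

∂_1: C_1 → C_0 is given by ∂[p,q] = [q] − [p].
The resulting 6×15 matrix has rank 5, and its Smith normal form has invariant factors (1,1,1,1,1).

Boundary ∂_2: C_2 → C_1 sends each 2-simplex [p,q,r] to [q,r] − [p,r] + [p,q]. For instance
  ∂[0,3,5] = [3,5] − [0,5] + [0,3],
  ∂[1,2,5] = [2,5] − [1,5] + [1,2].
This gives a 15×10 integer matrix of rank 10; reducing to Smith normal form yields diagonal entries (1,1,1,1,1,1,1,1,1,2).

From H_k ≅ ker(∂_k) / im(∂_{k+1}) we obtain:

  H_0: rank C_0 − rank ∂_1 = 6 − 5 = 1, and the invariant factors of ∂_1 are all 1, so H_0 ≅ Z.
  H_1: rank ker ∂_1 − rank ∂_2 = (15 − 5) − 10 = 0, and ∂_2 has invariant factor 2 > 1, so H_1 ≅ Z/2Z.
  H_2: rank ker ∂_2 − rank ∂_3 = (10 − 10) − 0 = 0, and there is no ∂_3, so H_2 ≅ 0.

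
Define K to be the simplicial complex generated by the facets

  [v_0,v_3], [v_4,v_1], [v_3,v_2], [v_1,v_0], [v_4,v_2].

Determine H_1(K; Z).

Fix the vertex order v_0 < v_1 < v_2 < v_3 < v_4 and write every simplex with vertices in increasing order. Then dim K = 1 and the simplices of K are:

  0-simplices (5): [v_0], [v_1], [v_2], [v_3], [v_4]
  1-simplices (5): [v_0,v_1], [v_0,v_3], [v_1,v_4], [v_2,v_3], [v_2,v_4]

Hence C_0 ≅ Z^5, C_1 ≅ Z^5.

Boundary ∂_1: C_1 → C_0 sends each edge [p,q] (with p < q) to q − p.
As a 5×5 matrix over Z this has rank 4, with invariant factors (1,1,1,1).

From H_k ≅ ker(∂_k) / im(∂_{k+1}) we obtain:

  H_1: rank ker ∂_1 − rank ∂_2 = (5 − 4) − 0 = 1, and there is no ∂_2, so H_1 = Z.

(K is a triangulation of the circle S^1.)

H_1 ≅ Z.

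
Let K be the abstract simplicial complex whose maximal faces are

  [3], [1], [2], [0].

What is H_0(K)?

Order the vertices as 0 < 1 < 2 < 3. Listing each simplex with vertices in this order, K has dimension 0 with simplices:

  0-simplices (4): [0], [1], [2], [3]

Hence C_0 ≅ Z^4.

Now H_k = ker ∂_k / im ∂_{k+1}, so:

  H_0: rank C_0 − rank ∂_1 = 4 − 0 = 4, and there is no ∂_1, so H_0 ≅ Z^4.

H_0 ≅ Z^4.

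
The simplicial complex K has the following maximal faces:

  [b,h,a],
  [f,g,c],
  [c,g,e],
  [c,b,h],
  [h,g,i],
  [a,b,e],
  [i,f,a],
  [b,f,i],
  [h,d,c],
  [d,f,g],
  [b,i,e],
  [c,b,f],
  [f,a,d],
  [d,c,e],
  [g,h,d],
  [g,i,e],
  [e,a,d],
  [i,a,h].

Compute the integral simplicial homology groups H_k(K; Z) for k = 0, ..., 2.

H_0 = Z,  H_1 = Z ⊕ Z/2Z,  H_2 = 0.

Take the total order a < b < c < d < e < f < g < h < i on the vertex set. Then K (dimension 2) consists of the simplices:

  0-simplices (9): a, b, c, d, e, f, g, h, i
  1-simplices (27): ab, ad, ae, af, ah, ai, bc, be, bf, bh, bi, cd, ce, cf, cg, ch, de, df, dg, dh, eg, ei, fg, fi, gh, gi, hi
  2-simplices (18): abe, abh, ade, adf, afi, ahi, bcf, bch, bei, bfi, cde, cdh, ceg, cfg, dfg, dgh, egi, ghi

Hence C_0 ≅ Z^9, C_1 ≅ Z^27, C_2 ≅ Z^18.

The boundary map ∂_1: C_1 → C_0 maps an edge to its endpoints' difference, ∂[p,q] = q − p. For instance
  ∂dh = h − d.
As a 9×27 matrix over Z this has rank 8, with invariant factors (1,1,1,1,1,1,1,1).

The boundary map ∂_2: C_2 → C_1 maps a triangle to the signed sum of its edges. For instance
  ∂ceg = eg − cg + ce,
  ∂bfi = fi − bi + bf.
As a 27×18 matrix over Z this has rank 18, with invariant factors (1,1,1,1,1,1,1,1,1,1,1,1,1,1,1,1,1,2).

Reading off H_k = ker ∂_k / im ∂_{k+1}:

  H_0: rank C_0 − rank ∂_1 = 9 − 8 = 1, and the invariant factors of ∂_1 are all 1, so H_0 ≅ Z.
  H_1: rank ker ∂_1 − rank ∂_2 = (27 − 8) − 18 = 1, and ∂_2 has invariant factor 2 > 1, so H_1 ≅ Z ⊕ Z/2Z.
  H_2: rank ker ∂_2 − rank ∂_3 = (18 − 18) − 0 = 0, and there is no ∂_3, so H_2 ≅ 0.

(K is a triangulation of the Klein bottle.)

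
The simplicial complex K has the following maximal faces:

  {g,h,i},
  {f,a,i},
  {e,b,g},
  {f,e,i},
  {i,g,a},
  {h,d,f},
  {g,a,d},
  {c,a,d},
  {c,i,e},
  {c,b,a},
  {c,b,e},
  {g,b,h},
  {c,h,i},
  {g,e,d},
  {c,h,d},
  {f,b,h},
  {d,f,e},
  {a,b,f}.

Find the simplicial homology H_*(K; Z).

Order the vertices as a < b < c < d < e < f < g < h < i. Listing each simplex with vertices in this order, K has dimension 2 with simplices:

  0-simplices (9): a, b, c, d, e, f, g, h, i
  1-simplices (27): ab, ac, ad, af, ag, ai, bc, be, bf, bg, bh, cd, ce, ch, ci, de, df, dg, dh, ef, eg, ei, fh, fi, gh, gi, hi
  2-simplices (18): abc, abf, acd, adg, afi, agi, bce, beg, bfh, bgh, cdh, cei, chi, def, deg, dfh, efi, ghi

Hence C_0 ≅ Z^9, C_1 ≅ Z^27, C_2 ≅ Z^18.

Boundary ∂_1: C_1 → C_0 is given by ∂[p,q] = [q] − [p].
The 9×27 boundary matrix has rank 8 and Smith normal form diag(1,1,1,1,1,1,1,1).

The boundary map ∂_2: C_2 → C_1 acts by ∂[p,q,r] = [q,r] − [p,r] + [p,q]. For instance
  ∂bfh = fh − bh + bf,
  ∂abf = bf − af + ab.
The 27×18 boundary matrix has rank 17 and Smith normal form diag(1,1,1,1,1,1,1,1,1,1,1,1,1,1,1,1,1).

Now H_k = ker ∂_k / im ∂_{k+1}, so:

  H_0: rank C_0 − rank ∂_1 = 9 − 8 = 1, and the invariant factors of ∂_1 are all 1, so H_0 = Z.
  H_1: rank ker ∂_1 − rank ∂_2 = (27 − 8) − 17 = 2, and the invariant factors of ∂_2 are all 1, so H_1 = Z^2.
  H_2: rank ker ∂_2 − rank ∂_3 = (18 − 17) − 0 = 1, and there is no ∂_3, so H_2 = Z.

As a check, the Euler characteristic is 9 − 27 + 18 = 0, which agrees with 1 − 2 + 1 = 0.

H_0 ≅ Z,  H_1 ≅ Z^2,  H_2 ≅ Z.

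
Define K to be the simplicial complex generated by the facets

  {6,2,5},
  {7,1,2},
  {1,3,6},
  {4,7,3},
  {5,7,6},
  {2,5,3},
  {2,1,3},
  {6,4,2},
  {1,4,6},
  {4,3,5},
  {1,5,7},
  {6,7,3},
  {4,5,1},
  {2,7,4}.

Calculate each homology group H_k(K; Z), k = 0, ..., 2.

Order the vertices as 1 < 2 < 3 < 4 < 5 < 6 < 7. Listing each simplex with vertices in this order, K has dimension 2 with simplices:

  0-simplices (7): [1], [2], [3], [4], [5], [6], [7]
  1-simplices (21): [1,2], [1,3], [1,4], [1,5], [1,6], [1,7], [2,3], [2,4], [2,5], [2,6], [2,7], [3,4], [3,5], [3,6], [3,7], [4,5], [4,6], [4,7], [5,6], [5,7], [6,7]
  2-simplices (14): [1,2,3], [1,2,7], [1,3,6], [1,4,5], [1,4,6], [1,5,7], [2,3,5], [2,4,6], [2,4,7], [2,5,6], [3,4,5], [3,4,7], [3,6,7], [5,6,7]

giving chain groups C_0 ≅ Z^7, C_1 ≅ Z^21, C_2 ≅ Z^14.

The boundary map ∂_1: C_1 → C_0 is given by ∂[p,q] = [q] − [p]. For instance
  ∂[3,5] = [5] − [3].
The resulting 7×21 matrix has rank 6, and its Smith normal form has invariant factors (1,1,1,1,1,1).

Boundary ∂_2: C_2 → C_1 acts by ∂[p,q,r] = [q,r] − [p,r] + [p,q]. For instance
  ∂[1,4,5] = [4,5] − [1,5] + [1,4],
  ∂[5,6,7] = [6,7] − [5,7] + [5,6].
The 21×14 boundary matrix has rank 13 and Smith normal form diag(1,1,1,1,1,1,1,1,1,1,1,1,1).

Computing H_k = (kernel of ∂_k) / (image of ∂_{k+1}):

  H_0: rank C_0 − rank ∂_1 = 7 − 6 = 1, and the invariant factors of ∂_1 are all 1, so H_0 ≅ Z.
  H_1: rank ker ∂_1 − rank ∂_2 = (21 − 6) − 13 = 2, and the invariant factors of ∂_2 are all 1, so H_1 ≅ Z^2.
  H_2: rank ker ∂_2 − rank ∂_3 = (14 − 13) − 0 = 1, and there is no ∂_3, so H_2 ≅ Z.

H_0 = Z,  H_1 = Z^2,  H_2 = Z.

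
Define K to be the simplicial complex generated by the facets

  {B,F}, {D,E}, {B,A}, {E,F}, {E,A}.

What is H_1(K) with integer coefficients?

H_1 = Z.

Take the total order A < B < D < E < F on the vertex set. Then K (dimension 1) consists of the simplices:

  0-simplices (5): A, B, D, E, F
  1-simplices (5): AB, AE, BF, DE, EF

giving chain groups C_0 ≅ Z^5, C_1 ≅ Z^5.

∂_1: C_1 → C_0 sends each edge [p,q] (with p < q) to q − p. For instance
  ∂BF = F − B.
The 5×5 boundary matrix has rank 4 and Smith normal form diag(1,1,1,1).

From H_k ≅ ker(∂_k) / im(∂_{k+1}) we obtain:

  H_1: rank ker ∂_1 − rank ∂_2 = (5 − 4) − 0 = 1, and there is no ∂_2, so H_1 ≅ Z.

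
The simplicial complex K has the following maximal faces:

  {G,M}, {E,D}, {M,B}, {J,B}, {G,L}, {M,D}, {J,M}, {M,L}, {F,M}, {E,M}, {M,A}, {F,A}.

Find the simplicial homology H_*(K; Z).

Order the vertices as A < B < D < E < F < G < J < L < M. Listing each simplex with vertices in this order, K has dimension 1 with simplices:

  0-simplices (9): A, B, D, E, F, G, J, L, M
  1-simplices (12): AF, AM, BJ, BM, DE, DM, EM, FM, GL, GM, JM, LM

so the chain groups are C_0 ≅ Z^9, C_1 ≅ Z^12.

Boundary ∂_1: C_1 → C_0 is given by ∂[p,q] = [q] − [p].
This gives a 9×12 integer matrix of rank 8; reducing to Smith normal form yields diagonal entries (1,1,1,1,1,1,1,1).

Now H_k = ker ∂_k / im ∂_{k+1}, so:

  H_0: rank C_0 − rank ∂_1 = 9 − 8 = 1, and the invariant factors of ∂_1 are all 1, so H_0 = Z.
  H_1: rank ker ∂_1 − rank ∂_2 = (12 − 8) − 0 = 4, and there is no ∂_2, so H_1 = Z^4.

(K is a triangulation of a wedge of 4 circles.)

H_0 ≅ Z,  H_1 ≅ Z^4.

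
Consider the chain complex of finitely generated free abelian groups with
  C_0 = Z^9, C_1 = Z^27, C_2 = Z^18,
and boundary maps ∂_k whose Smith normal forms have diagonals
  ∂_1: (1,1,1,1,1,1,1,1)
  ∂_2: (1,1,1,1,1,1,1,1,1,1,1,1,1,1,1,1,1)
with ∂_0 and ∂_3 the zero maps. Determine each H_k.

H_0 ≅ Z,  H_1 ≅ Z^2,  H_2 ≅ Z.

H_0: b_0 = 9 − 0 − 8 = 1; torsion from ∂_1 factors > 1: none. So H_0 ≅ Z.
H_1: b_1 = 27 − 8 − 17 = 2; torsion from ∂_2 factors > 1: none. So H_1 ≅ Z^2.
H_2: b_2 = 18 − 17 − 0 = 1; torsion from ∂_3 factors > 1: none. So H_2 ≅ Z.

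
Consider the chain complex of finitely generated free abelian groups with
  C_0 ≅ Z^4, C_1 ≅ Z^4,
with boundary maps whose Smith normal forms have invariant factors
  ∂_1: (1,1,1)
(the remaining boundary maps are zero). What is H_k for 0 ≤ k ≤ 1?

H_0 ≅ Z,  H_1 ≅ Z.

H_0: b_0 = 4 − 0 − 3 = 1; torsion from ∂_1 factors > 1: none. So H_0 ≅ Z.
H_1: b_1 = 4 − 3 − 0 = 1; torsion from ∂_2 factors > 1: none. So H_1 ≅ Z.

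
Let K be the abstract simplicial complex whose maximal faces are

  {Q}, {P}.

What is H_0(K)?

H_0 = Z^2.

We work with the vertex ordering P < Q. The simplices of K, each written with vertices in increasing order, are:

  0-simplices (2): P, Q

giving chain groups C_0 ≅ Z^2.

Now H_k = ker ∂_k / im ∂_{k+1}, so:

  H_0: rank C_0 − rank ∂_1 = 2 − 0 = 2, and there is no ∂_1, so H_0 = Z^2.

(K is a triangulation of a set of 2 points.)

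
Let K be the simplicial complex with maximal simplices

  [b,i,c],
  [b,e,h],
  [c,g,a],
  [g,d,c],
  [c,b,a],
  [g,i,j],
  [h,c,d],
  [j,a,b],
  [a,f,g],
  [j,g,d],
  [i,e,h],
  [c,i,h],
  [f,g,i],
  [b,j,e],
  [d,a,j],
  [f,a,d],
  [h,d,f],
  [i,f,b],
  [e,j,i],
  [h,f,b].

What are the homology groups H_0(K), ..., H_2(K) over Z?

H_0 = Z,  H_1 = Z ⊕ Z/2Z,  H_2 = 0.

Order the vertices as a < b < c < d < e < f < g < h < i < j. Listing each simplex with vertices in this order, K has dimension 2 with simplices:

  0-simplices (10): a, b, c, d, e, f, g, h, i, j
  1-simplices (30): ab, ac, ad, af, ag, aj, bc, be, bf, bh, bi, bj, cd, cg, ch, ci, df, dg, dh, dj, eh, ei, ej, fg, fh, fi, gi, gj, hi, ij
  2-simplices (20): abc, abj, acg, adf, adj, afg, bci, beh, bej, bfh, bfi, cdg, cdh, chi, dfh, dgj, ehi, eij, fgi, gij

so the chain groups are C_0 ≅ Z^10, C_1 ≅ Z^30, C_2 ≅ Z^20.

The boundary map ∂_1: C_1 → C_0 is given by ∂[p,q] = [q] − [p].
The 10×30 boundary matrix has rank 9 and Smith normal form diag(1,1,1,1,1,1,1,1,1).

Boundary ∂_2: C_2 → C_1 maps a triangle to the signed sum of its edges. For instance
  ∂fgi = gi − fi + fg,
  ∂cdg = dg − cg + cd.
The 30×20 boundary matrix has rank 20 and Smith normal form diag(1,1,1,1,1,1,1,1,1,1,1,1,1,1,1,1,1,1,1,2).

Now H_k = ker ∂_k / im ∂_{k+1}, so:

  H_0: rank C_0 − rank ∂_1 = 10 − 9 = 1, and the invariant factors of ∂_1 are all 1, so H_0 = Z.
  H_1: rank ker ∂_1 − rank ∂_2 = (30 − 9) − 20 = 1, and ∂_2 has invariant factor 2 > 1, so H_1 = Z ⊕ Z/2Z.
  H_2: rank ker ∂_2 − rank ∂_3 = (20 − 20) − 0 = 0, and there is no ∂_3, so H_2 = 0.

As a check, the Euler characteristic is 10 − 30 + 20 = 0, which agrees with 1 − 1 + 0 = 0.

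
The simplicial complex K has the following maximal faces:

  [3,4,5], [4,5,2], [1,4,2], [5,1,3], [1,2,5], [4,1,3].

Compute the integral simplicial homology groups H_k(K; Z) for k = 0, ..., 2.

We work with the vertex ordering 1 < 2 < 3 < 4 < 5. The simplices of K, each written with vertices in increasing order, are:

  0-simplices (5): [1], [2], [3], [4], [5]
  1-simplices (9): [1,2], [1,3], [1,4], [1,5], [2,4], [2,5], [3,4], [3,5], [4,5]
  2-simplices (6): [1,2,4], [1,2,5], [1,3,4], [1,3,5], [2,4,5], [3,4,5]

so the chain groups are C_0 ≅ Z^5, C_1 ≅ Z^9, C_2 ≅ Z^6.

∂_1: C_1 → C_0 maps an edge to its endpoints' difference, ∂[p,q] = q − p.
The 5×9 boundary matrix has rank 4 and Smith normal form diag(1,1,1,1).

The boundary map ∂_2: C_2 → C_1 acts by ∂[p,q,r] = [q,r] − [p,r] + [p,q]. For instance
  ∂[1,3,4] = [3,4] − [1,4] + [1,3],
  ∂[3,4,5] = [4,5] − [3,5] + [3,4].
As a 9×6 matrix over Z this has rank 5, with invariant factors (1,1,1,1,1).

Computing H_k = (kernel of ∂_k) / (image of ∂_{k+1}):

  H_0: rank C_0 − rank ∂_1 = 5 − 4 = 1, and the invariant factors of ∂_1 are all 1, so H_0 ≅ Z.
  H_1: rank ker ∂_1 − rank ∂_2 = (9 − 4) − 5 = 0, and the invariant factors of ∂_2 are all 1, so H_1 ≅ 0.
  H_2: rank ker ∂_2 − rank ∂_3 = (6 − 5) − 0 = 1, and there is no ∂_3, so H_2 ≅ Z.

H_0 ≅ Z,  H_1 = 0,  H_2 ≅ Z.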